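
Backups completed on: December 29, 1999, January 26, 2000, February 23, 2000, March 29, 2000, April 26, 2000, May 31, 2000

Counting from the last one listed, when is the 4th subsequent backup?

September 27, 2000

These are Wednesdays with 28, 28, 35, 28, 35-day gaps.
Each is the final Wednesday of its month — December 29, 1999 is past the 28th, so '4th Wednesday' doesn't fit.
June 2000 ends with Wednesday June 28, 2000.
Last Wednesday of July 2000: July 26, 2000.
August 2000 ends with Wednesday August 30, 2000.
September 2000 ends with Wednesday September 27, 2000.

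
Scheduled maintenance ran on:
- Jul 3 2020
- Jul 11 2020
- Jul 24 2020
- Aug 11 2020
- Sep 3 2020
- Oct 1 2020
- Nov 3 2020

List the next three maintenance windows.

Dec 11 2020, Jan 23 2021, Mar 12 2021

Intervals are 8, 13, 18, 23, 28, 33 days — an arithmetic progression with common difference 5.
Next gap: 38 days. Nov 3 2020 + 38 days = Dec 11 2020.
Next gap: 43 days. Dec 11 2020 + 43 days = Jan 23 2021.
Next gap: 48 days. Jan 23 2021 + 48 days = Mar 12 2021.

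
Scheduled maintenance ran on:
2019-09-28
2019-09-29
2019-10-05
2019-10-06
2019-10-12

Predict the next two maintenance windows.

The gap pattern 1, 6, 1, 6 repeats every 2 events.
These are the Saturdays and Sundays of each week.
Next Sunday: 2019-10-13.
The following Saturday is 2019-10-19.

2019-10-13, 2019-10-19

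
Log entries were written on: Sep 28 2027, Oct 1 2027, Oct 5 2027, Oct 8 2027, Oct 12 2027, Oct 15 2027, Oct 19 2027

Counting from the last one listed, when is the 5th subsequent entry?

Gaps: 3, 4, 3, 4, 3, 4 days — not constant, but cyclic with period 2.
The events fall on every Tuesday and Friday.
The following Friday is Oct 22 2027.
The following Tuesday is Oct 26 2027.
The following Friday is Oct 29 2027.
Next Tuesday: Nov 2 2027.
The following Friday is Nov 5 2027.

Nov 5 2027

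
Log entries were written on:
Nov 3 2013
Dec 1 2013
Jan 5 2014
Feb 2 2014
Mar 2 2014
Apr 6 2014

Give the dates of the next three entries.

Gaps: 28, 35, 28, 28, 35 days — a mix of 28 and 35. Every date is a Sunday.
Each is the 1st Sunday of its month.
May 2014 — 1st Sunday is May 4 2014.
June 2014 — 1st Sunday is Jun 1 2014.
1st Sunday of July 2014: Jul 6 2014.

May 4 2014, Jun 1 2014, Jul 6 2014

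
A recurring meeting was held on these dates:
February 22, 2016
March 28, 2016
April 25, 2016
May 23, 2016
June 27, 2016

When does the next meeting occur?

July 25, 2016

Gaps: 35, 28, 28, 35 days — a mix of 28 and 35. Every date is a Monday.
Each is the 4th Monday of its month.
4th Monday of July 2016: July 25, 2016.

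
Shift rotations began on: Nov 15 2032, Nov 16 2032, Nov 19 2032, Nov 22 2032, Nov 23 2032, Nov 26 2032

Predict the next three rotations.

Nov 29 2032, Nov 30 2032, Dec 3 2032

Every event lands on a Monday or Tuesday or Friday (gaps cycle 1, 3, 3, 1, 3).
So the schedule is: every Monday, Tuesday and Friday.
Next Monday: Nov 29 2032.
The following Tuesday is Nov 30 2032.
The following Friday is Dec 3 2032.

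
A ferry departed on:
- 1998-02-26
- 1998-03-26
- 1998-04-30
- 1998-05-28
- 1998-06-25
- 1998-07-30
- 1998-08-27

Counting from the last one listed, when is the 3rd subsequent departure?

1998-11-26

All Thursdays; the gaps (28, 35, 28, 28, 35, 28) vary with month length.
This is the last Thursday of each month.
September 1998 ends with Thursday 1998-09-24.
Last Thursday of October 1998: 1998-10-29.
Last Thursday of November 1998: 1998-11-26.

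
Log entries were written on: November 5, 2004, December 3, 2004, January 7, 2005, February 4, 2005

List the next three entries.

March 4, 2005; April 1, 2005; May 6, 2005

Gaps: 28, 35, 28 days — a mix of 28 and 35. Every date is a Friday.
Each is the 1st Friday of its month.
March 2005 — 1st Friday is March 4, 2005.
April 2005 — 1st Friday is April 1, 2005.
May 2005 — 1st Friday is May 6, 2005.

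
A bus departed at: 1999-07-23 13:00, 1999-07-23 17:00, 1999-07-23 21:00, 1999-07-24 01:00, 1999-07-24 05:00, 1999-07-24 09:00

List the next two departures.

1999-07-24 13:00, 1999-07-24 17:00

Spacing: 4, 4, 4, 4, 4 h — constant 4 h.
1999-07-24 09:00 + 4 h = 1999-07-24 13:00.
1999-07-24 13:00 + 4 h = 1999-07-24 17:00.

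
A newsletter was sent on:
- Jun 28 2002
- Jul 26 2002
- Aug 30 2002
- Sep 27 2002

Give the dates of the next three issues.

Every date is a Friday; gaps 28, 35, 28 days.
Each is the last Friday of its month (at least one falls on the 29th or later, ruling out '4th Friday').
October 2002 ends with Friday Oct 25 2002.
November 2002 ends with Friday Nov 29 2002.
December 2002 ends with Friday Dec 27 2002.

Oct 25 2002, Nov 29 2002, Dec 27 2002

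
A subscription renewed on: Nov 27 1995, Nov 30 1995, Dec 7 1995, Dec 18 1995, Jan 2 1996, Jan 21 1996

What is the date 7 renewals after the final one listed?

Intervals are 3, 7, 11, 15, 19 days — an arithmetic progression with common difference 4.
Next gap: 23 days. Jan 21 1996 + 23 days = Feb 13 1996.
Next gap: 27 days. Feb 13 1996 + 27 days = Mar 11 1996.
Next gap: 31 days. Mar 11 1996 + 31 days = Apr 11 1996.
Next gap: 35 days. Apr 11 1996 + 35 days = May 16 1996.
Next gap: 39 days. May 16 1996 + 39 days = Jun 24 1996.
Next gap: 43 days. Jun 24 1996 + 43 days = Aug 6 1996.
Next gap: 47 days. Aug 6 1996 + 47 days = Sep 22 1996.

Sep 22 1996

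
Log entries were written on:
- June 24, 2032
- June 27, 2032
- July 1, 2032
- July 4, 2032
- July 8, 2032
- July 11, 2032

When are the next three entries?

July 15, 2032; July 18, 2032; July 22, 2032

Every event lands on a Thursday or Sunday (gaps cycle 3, 4, 3, 4, 3).
So the schedule is: every Thursday and Sunday.
The following Thursday is July 15, 2032.
Next Sunday: July 18, 2032.
Next Thursday: July 22, 2032.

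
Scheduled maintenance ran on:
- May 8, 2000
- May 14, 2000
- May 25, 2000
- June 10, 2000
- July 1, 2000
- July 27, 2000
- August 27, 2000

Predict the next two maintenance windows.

October 2, 2000; November 12, 2000

The spacing grows by 5 each time: 6, 11, 16, 21, 26, 31 days.
Next gap: 36 days. August 27, 2000 + 36 days = October 2, 2000.
Next gap: 41 days. October 2, 2000 + 41 days = November 12, 2000.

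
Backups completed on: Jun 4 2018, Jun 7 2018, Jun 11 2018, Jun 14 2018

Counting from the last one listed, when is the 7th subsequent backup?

Every event lands on a Monday or Thursday (gaps cycle 3, 4, 3).
So the schedule is: every Monday and Thursday.
The following Monday is Jun 18 2018.
Next Thursday: Jun 21 2018.
The following Monday is Jun 25 2018.
The following Thursday is Jun 28 2018.
Next Monday: Jul 2 2018.
The following Thursday is Jul 5 2018.
The following Monday is Jul 9 2018.

Jul 9 2018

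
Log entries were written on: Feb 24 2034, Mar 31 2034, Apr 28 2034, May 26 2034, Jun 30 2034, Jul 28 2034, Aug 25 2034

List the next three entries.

All Fridays; the gaps (35, 28, 28, 35, 28, 28) vary with month length.
This is the last Friday of each month.
Last Friday of September 2034: Sep 29 2034.
October 2034 ends with Friday Oct 27 2034.
November 2034 ends with Friday Nov 24 2034.

Sep 29 2034, Oct 27 2034, Nov 24 2034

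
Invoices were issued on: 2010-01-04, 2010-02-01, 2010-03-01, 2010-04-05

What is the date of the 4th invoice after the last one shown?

2010-08-02

All dates are Mondays, 28, 28, 35 days apart.
Specifically, the 1st Monday of each month.
1st Monday of May 2010: 2010-05-03.
1st Monday of June 2010: 2010-06-07.
July 2010 — 1st Monday is 2010-07-05.
August 2010 — 1st Monday is 2010-08-02.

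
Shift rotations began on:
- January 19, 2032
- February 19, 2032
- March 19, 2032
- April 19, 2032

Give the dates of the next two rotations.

Gaps: 31, 29, 31 days — not constant. Every event is on the 19th of the month.
Pattern: the 19th of each month.
Next: May 2032 → May 19, 2032.
Next: June 2032 → June 19, 2032.

May 19, 2032; June 19, 2032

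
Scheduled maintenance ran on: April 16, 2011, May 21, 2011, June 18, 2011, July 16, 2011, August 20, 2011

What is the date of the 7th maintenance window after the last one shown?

Gaps: 35, 28, 28, 35 days — a mix of 28 and 35. Every date is a Saturday.
Each is the 3rd Saturday of its month.
3rd Saturday of September 2011: September 17, 2011.
October 2011 — 3rd Saturday is October 15, 2011.
November 2011 — 3rd Saturday is November 19, 2011.
3rd Saturday of December 2011: December 17, 2011.
January 2012 — 3rd Saturday is January 21, 2012.
February 2012 — 3rd Saturday is February 18, 2012.
3rd Saturday of March 2012: March 17, 2012.

March 17, 2012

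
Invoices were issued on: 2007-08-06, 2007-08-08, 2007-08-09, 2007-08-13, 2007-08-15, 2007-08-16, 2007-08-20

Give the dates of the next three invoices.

2007-08-22, 2007-08-23, 2007-08-27

Every event lands on a Monday or Wednesday or Thursday (gaps cycle 2, 1, 4, 2, 1, 4).
So the schedule is: every Monday, Wednesday and Thursday.
Next Wednesday: 2007-08-22.
The following Thursday is 2007-08-23.
Next Monday: 2007-08-27.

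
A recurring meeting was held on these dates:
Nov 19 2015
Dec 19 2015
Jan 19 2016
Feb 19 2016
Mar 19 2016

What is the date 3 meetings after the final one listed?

The day-of-month is always 19 (30, 31, 31, 29 days between events).
So this recurs on the 19th of each month.
Next: April 2016 → Apr 19 2016.
Next: May 2016 → May 19 2016.
Next: June 2016 → Jun 19 2016.

Jun 19 2016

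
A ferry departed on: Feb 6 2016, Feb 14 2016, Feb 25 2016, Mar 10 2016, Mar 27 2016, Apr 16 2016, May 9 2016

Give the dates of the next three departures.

Jun 4 2016, Jul 3 2016, Aug 4 2016

Intervals are 8, 11, 14, 17, 20, 23 days — an arithmetic progression with common difference 3.
Next gap: 26 days. May 9 2016 + 26 days = Jun 4 2016.
Next gap: 29 days. Jun 4 2016 + 29 days = Jul 3 2016.
Next gap: 32 days. Jul 3 2016 + 32 days = Aug 4 2016.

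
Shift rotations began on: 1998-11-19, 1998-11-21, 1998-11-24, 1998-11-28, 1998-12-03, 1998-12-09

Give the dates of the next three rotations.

1998-12-16, 1998-12-24, 1999-01-02

Intervals are 2, 3, 4, 5, 6 days — an arithmetic progression with common difference 1.
Next gap: 7 days. 1998-12-09 + 7 days = 1998-12-16.
Next gap: 8 days. 1998-12-16 + 8 days = 1998-12-24.
Next gap: 9 days. 1998-12-24 + 9 days = 1999-01-02.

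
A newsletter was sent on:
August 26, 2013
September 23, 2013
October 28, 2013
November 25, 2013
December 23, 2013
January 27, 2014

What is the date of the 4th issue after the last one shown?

Gaps: 28, 35, 28, 28, 35 days — a mix of 28 and 35. Every date is a Monday.
Each is the 4th Monday of its month.
February 2014 — 4th Monday is February 24, 2014.
March 2014 — 4th Monday is March 24, 2014.
4th Monday of April 2014: April 28, 2014.
4th Monday of May 2014: May 26, 2014.

May 26, 2014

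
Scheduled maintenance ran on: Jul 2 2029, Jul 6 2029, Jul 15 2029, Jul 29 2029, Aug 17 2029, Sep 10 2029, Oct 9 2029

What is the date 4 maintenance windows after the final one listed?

Mar 24 2030

Gaps: 4, 9, 14, 19, 24, 29 days — each gap is 5 larger than the previous one.
Next gap: 34 days. Oct 9 2029 + 34 days = Nov 12 2029.
Next gap: 39 days. Nov 12 2029 + 39 days = Dec 21 2029.
Next gap: 44 days. Dec 21 2029 + 44 days = Feb 3 2030.
Next gap: 49 days. Feb 3 2030 + 49 days = Mar 24 2030.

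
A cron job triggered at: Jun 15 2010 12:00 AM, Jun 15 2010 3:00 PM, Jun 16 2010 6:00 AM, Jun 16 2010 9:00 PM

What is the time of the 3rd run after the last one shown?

The interval is a steady 15 hours (15, 15, 15).
Jun 16 2010 9:00 PM + 15 h = Jun 17 2010 12:00 PM.
Jun 17 2010 12:00 PM + 15 h = Jun 18 2010 3:00 AM.
Jun 18 2010 3:00 AM + 15 h = Jun 18 2010 6:00 PM.

Jun 18 2010 6:00 PM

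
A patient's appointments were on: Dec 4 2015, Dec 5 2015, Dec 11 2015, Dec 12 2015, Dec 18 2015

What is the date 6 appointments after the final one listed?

Jan 8 2016

The gap pattern 1, 6, 1, 6 repeats every 2 events.
These are the Fridays and Saturdays of each week.
Next Saturday: Dec 19 2015.
The following Friday is Dec 25 2015.
The following Saturday is Dec 26 2015.
Next Friday: Jan 1 2016.
Next Saturday: Jan 2 2016.
The following Friday is Jan 8 2016.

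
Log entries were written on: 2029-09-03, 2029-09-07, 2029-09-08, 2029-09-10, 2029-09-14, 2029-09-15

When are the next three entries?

Gaps: 4, 1, 2, 4, 1 days — not constant, but cyclic with period 3.
The events fall on every Monday, Friday and Saturday.
Next Monday: 2029-09-17.
Next Friday: 2029-09-21.
The following Saturday is 2029-09-22.

2029-09-17, 2029-09-21, 2029-09-22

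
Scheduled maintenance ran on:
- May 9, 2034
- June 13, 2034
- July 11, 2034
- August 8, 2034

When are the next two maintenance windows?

September 12, 2034; October 10, 2034

These are Tuesdays at 28- or 35-day spacing (35, 28, 28).
The pattern: 2nd Tuesday of the month.
September 2034 — 2nd Tuesday is September 12, 2034.
2nd Tuesday of October 2034: October 10, 2034.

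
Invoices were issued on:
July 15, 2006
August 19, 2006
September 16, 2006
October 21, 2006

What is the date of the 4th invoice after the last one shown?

February 17, 2007

Gaps: 35, 28, 35 days — a mix of 28 and 35. Every date is a Saturday.
Each is the 3rd Saturday of its month.
November 2006 — 3rd Saturday is November 18, 2006.
3rd Saturday of December 2006: December 16, 2006.
3rd Saturday of January 2007: January 20, 2007.
February 2007 — 3rd Saturday is February 17, 2007.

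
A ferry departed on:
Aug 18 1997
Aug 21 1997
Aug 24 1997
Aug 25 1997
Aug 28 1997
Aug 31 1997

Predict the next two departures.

The gap pattern 3, 3, 1, 3, 3 repeats every 3 events.
These are the Mondays, Thursdays and Sundays of each week.
The following Monday is Sep 1 1997.
Next Thursday: Sep 4 1997.

Sep 1 1997, Sep 4 1997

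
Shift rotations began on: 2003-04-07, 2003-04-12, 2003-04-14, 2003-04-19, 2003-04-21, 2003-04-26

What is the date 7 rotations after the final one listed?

2003-05-19

The gap pattern 5, 2, 5, 2, 5 repeats every 2 events.
These are the Mondays and Saturdays of each week.
The following Monday is 2003-04-28.
The following Saturday is 2003-05-03.
The following Monday is 2003-05-05.
The following Saturday is 2003-05-10.
Next Monday: 2003-05-12.
Next Saturday: 2003-05-17.
Next Monday: 2003-05-19.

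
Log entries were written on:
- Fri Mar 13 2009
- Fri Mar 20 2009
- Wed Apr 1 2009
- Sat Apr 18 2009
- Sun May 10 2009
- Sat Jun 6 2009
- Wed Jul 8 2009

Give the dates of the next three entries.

Fri Aug 14 2009, Fri Sep 25 2009, Wed Nov 11 2009

Intervals are 7, 12, 17, 22, 27, 32 days — an arithmetic progression with common difference 5.
Next gap: 37 days. Wed Jul 8 2009 + 37 days = Fri Aug 14 2009.
Next gap: 42 days. Fri Aug 14 2009 + 42 days = Fri Sep 25 2009.
Next gap: 47 days. Fri Sep 25 2009 + 47 days = Wed Nov 11 2009.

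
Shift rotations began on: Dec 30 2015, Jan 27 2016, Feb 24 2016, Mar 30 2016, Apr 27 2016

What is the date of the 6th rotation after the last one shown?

These are Wednesdays with 28, 28, 35, 28-day gaps.
Each is the final Wednesday of its month — Dec 30 2015 is past the 28th, so '4th Wednesday' doesn't fit.
Last Wednesday of May 2016: May 25 2016.
June 2016 ends with Wednesday Jun 29 2016.
Last Wednesday of July 2016: Jul 27 2016.
Last Wednesday of August 2016: Aug 31 2016.
Last Wednesday of September 2016: Sep 28 2016.
Last Wednesday of October 2016: Oct 26 2016.

Oct 26 2016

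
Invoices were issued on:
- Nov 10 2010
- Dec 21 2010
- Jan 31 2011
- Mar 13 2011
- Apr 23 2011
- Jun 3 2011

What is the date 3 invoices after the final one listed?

Oct 4 2011

Every event comes 41 days after the last (41, 41, 41, 41, 41).
Jun 3 2011 + 41 days = Jul 14 2011.
Jul 14 2011 + 41 days = Aug 24 2011.
Aug 24 2011 + 41 days = Oct 4 2011.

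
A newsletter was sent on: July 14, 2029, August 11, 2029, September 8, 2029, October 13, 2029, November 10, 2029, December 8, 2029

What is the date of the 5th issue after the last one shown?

Gaps: 28, 28, 35, 28, 28 days — a mix of 28 and 35. Every date is a Saturday.
Each is the 2nd Saturday of its month.
January 2030 — 2nd Saturday is January 12, 2030.
2nd Saturday of February 2030: February 9, 2030.
2nd Saturday of March 2030: March 9, 2030.
2nd Saturday of April 2030: April 13, 2030.
2nd Saturday of May 2030: May 11, 2030.

May 11, 2030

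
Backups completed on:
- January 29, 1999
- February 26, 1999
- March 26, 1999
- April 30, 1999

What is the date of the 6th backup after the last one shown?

October 29, 1999

Every date is a Friday; gaps 28, 28, 35 days.
Each is the last Friday of its month (at least one falls on the 29th or later, ruling out '4th Friday').
May 1999 ends with Friday May 28, 1999.
June 1999 ends with Friday June 25, 1999.
Last Friday of July 1999: July 30, 1999.
Last Friday of August 1999: August 27, 1999.
September 1999 ends with Friday September 24, 1999.
October 1999 ends with Friday October 29, 1999.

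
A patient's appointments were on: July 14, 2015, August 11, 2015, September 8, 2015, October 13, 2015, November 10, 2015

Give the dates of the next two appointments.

These are Tuesdays at 28- or 35-day spacing (28, 28, 35, 28).
The pattern: 2nd Tuesday of the month.
December 2015 — 2nd Tuesday is December 8, 2015.
2nd Tuesday of January 2016: January 12, 2016.

December 8, 2015; January 12, 2016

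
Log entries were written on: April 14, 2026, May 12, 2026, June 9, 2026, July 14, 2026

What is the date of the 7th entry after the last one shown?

February 9, 2027

Gaps: 28, 28, 35 days — a mix of 28 and 35. Every date is a Tuesday.
Each is the 2nd Tuesday of its month.
2nd Tuesday of August 2026: August 11, 2026.
2nd Tuesday of September 2026: September 8, 2026.
2nd Tuesday of October 2026: October 13, 2026.
2nd Tuesday of November 2026: November 10, 2026.
December 2026 — 2nd Tuesday is December 8, 2026.
2nd Tuesday of January 2027: January 12, 2027.
February 2027 — 2nd Tuesday is February 9, 2027.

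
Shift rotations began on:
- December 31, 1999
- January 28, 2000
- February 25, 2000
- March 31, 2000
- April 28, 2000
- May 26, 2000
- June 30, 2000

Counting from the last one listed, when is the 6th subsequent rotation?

Every date is a Friday; gaps 28, 28, 35, 28, 28, 35 days.
Each is the last Friday of its month (at least one falls on the 29th or later, ruling out '4th Friday').
July 2000 ends with Friday July 28, 2000.
Last Friday of August 2000: August 25, 2000.
Last Friday of September 2000: September 29, 2000.
Last Friday of October 2000: October 27, 2000.
Last Friday of November 2000: November 24, 2000.
December 2000 ends with Friday December 29, 2000.

December 29, 2000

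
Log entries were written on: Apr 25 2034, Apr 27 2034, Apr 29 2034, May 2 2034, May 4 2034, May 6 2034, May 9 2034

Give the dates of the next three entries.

Every event lands on a Tuesday or Thursday or Saturday (gaps cycle 2, 2, 3, 2, 2, 3).
So the schedule is: every Tuesday, Thursday and Saturday.
The following Thursday is May 11 2034.
The following Saturday is May 13 2034.
Next Tuesday: May 16 2034.

May 11 2034, May 13 2034, May 16 2034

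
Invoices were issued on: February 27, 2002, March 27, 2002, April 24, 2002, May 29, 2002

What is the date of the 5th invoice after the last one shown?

All Wednesdays; the gaps (28, 28, 35) vary with month length.
This is the last Wednesday of each month.
June 2002 ends with Wednesday June 26, 2002.
Last Wednesday of July 2002: July 31, 2002.
Last Wednesday of August 2002: August 28, 2002.
September 2002 ends with Wednesday September 25, 2002.
Last Wednesday of October 2002: October 30, 2002.

October 30, 2002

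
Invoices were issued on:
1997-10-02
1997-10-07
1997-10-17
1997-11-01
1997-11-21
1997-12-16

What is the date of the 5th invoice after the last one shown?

Intervals are 5, 10, 15, 20, 25 days — an arithmetic progression with common difference 5.
Next gap: 30 days. 1997-12-16 + 30 days = 1998-01-15.
Next gap: 35 days. 1998-01-15 + 35 days = 1998-02-19.
Next gap: 40 days. 1998-02-19 + 40 days = 1998-03-31.
Next gap: 45 days. 1998-03-31 + 45 days = 1998-05-15.
Next gap: 50 days. 1998-05-15 + 50 days = 1998-07-04.

1998-07-04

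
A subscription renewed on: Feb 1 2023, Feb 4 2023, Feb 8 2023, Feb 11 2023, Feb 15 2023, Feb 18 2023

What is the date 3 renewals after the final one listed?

Every event lands on a Wednesday or Saturday (gaps cycle 3, 4, 3, 4, 3).
So the schedule is: every Wednesday and Saturday.
The following Wednesday is Feb 22 2023.
Next Saturday: Feb 25 2023.
Next Wednesday: Mar 1 2023.

Mar 1 2023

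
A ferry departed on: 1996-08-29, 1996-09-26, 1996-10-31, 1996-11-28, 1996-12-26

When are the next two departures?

All Thursdays; the gaps (28, 35, 28, 28) vary with month length.
This is the last Thursday of each month.
Last Thursday of January 1997: 1997-01-30.
Last Thursday of February 1997: 1997-02-27.

1997-01-30, 1997-02-27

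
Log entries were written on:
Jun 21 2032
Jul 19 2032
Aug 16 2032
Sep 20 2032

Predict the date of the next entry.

These are Mondays at 28- or 35-day spacing (28, 28, 35).
The pattern: 3rd Monday of the month.
October 2032 — 3rd Monday is Oct 18 2032.

Oct 18 2032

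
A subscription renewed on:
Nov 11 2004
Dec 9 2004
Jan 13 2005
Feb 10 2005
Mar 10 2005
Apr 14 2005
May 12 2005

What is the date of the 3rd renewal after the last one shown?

All dates are Thursdays, 28, 35, 28, 28, 35, 28 days apart.
Specifically, the 2nd Thursday of each month.
June 2005 — 2nd Thursday is Jun 9 2005.
July 2005 — 2nd Thursday is Jul 14 2005.
2nd Thursday of August 2005: Aug 11 2005.

Aug 11 2005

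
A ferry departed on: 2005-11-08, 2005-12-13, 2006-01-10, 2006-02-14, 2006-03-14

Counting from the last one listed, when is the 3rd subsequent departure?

2006-06-13

All dates are Tuesdays, 35, 28, 35, 28 days apart.
Specifically, the 2nd Tuesday of each month.
April 2006 — 2nd Tuesday is 2006-04-11.
May 2006 — 2nd Tuesday is 2006-05-09.
2nd Tuesday of June 2006: 2006-06-13.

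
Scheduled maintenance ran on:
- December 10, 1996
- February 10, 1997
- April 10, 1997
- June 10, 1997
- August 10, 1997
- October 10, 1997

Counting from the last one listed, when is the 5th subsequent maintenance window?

August 10, 1998

Gaps: 62, 59, 61, 61, 61 days — not constant. Every event is on the 10th of the month.
Pattern: the 10th of every 2 months.
Next: December 1997 → December 10, 1997.
Next: February 1998 → February 10, 1998.
Next: April 1998 → April 10, 1998.
Next: June 1998 → June 10, 1998.
Next: August 1998 → August 10, 1998.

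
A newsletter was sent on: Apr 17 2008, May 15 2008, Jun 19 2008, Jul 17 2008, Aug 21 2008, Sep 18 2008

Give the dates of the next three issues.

These are Thursdays at 28- or 35-day spacing (28, 35, 28, 35, 28).
The pattern: 3rd Thursday of the month.
October 2008 — 3rd Thursday is Oct 16 2008.
November 2008 — 3rd Thursday is Nov 20 2008.
3rd Thursday of December 2008: Dec 18 2008.

Oct 16 2008, Nov 20 2008, Dec 18 2008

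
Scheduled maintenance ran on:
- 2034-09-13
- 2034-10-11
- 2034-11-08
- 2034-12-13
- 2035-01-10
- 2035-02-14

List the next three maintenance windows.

Gaps: 28, 28, 35, 28, 35 days — a mix of 28 and 35. Every date is a Wednesday.
Each is the 2nd Wednesday of its month.
March 2035 — 2nd Wednesday is 2035-03-14.
April 2035 — 2nd Wednesday is 2035-04-11.
May 2035 — 2nd Wednesday is 2035-05-09.

2035-03-14, 2035-04-11, 2035-05-09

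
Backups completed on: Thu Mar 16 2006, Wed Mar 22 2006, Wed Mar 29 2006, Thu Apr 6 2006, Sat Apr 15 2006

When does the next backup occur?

Tue Apr 25 2006

Intervals are 6, 7, 8, 9 days — an arithmetic progression with common difference 1.
Next gap: 10 days. Sat Apr 15 2006 + 10 days = Tue Apr 25 2006.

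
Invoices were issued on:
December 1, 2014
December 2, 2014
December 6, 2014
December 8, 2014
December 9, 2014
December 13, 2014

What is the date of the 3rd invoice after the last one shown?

Every event lands on a Monday or Tuesday or Saturday (gaps cycle 1, 4, 2, 1, 4).
So the schedule is: every Monday, Tuesday and Saturday.
Next Monday: December 15, 2014.
Next Tuesday: December 16, 2014.
Next Saturday: December 20, 2014.

December 20, 2014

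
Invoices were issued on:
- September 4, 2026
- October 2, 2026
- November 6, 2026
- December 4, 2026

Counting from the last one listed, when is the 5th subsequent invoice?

May 7, 2027

All dates are Fridays, 28, 35, 28 days apart.
Specifically, the 1st Friday of each month.
1st Friday of January 2027: January 1, 2027.
1st Friday of February 2027: February 5, 2027.
1st Friday of March 2027: March 5, 2027.
1st Friday of April 2027: April 2, 2027.
1st Friday of May 2027: May 7, 2027.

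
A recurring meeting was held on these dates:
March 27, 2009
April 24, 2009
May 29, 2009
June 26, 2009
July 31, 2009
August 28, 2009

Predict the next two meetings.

September 25, 2009; October 30, 2009

Every date is a Friday; gaps 28, 35, 28, 35, 28 days.
Each is the last Friday of its month (at least one falls on the 29th or later, ruling out '4th Friday').
Last Friday of September 2009: September 25, 2009.
Last Friday of October 2009: October 30, 2009.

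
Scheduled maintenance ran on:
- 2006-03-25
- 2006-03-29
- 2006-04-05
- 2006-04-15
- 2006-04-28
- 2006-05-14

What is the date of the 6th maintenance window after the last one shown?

Gaps: 4, 7, 10, 13, 16 days — each gap is 3 larger than the previous one.
Next gap: 19 days. 2006-05-14 + 19 days = 2006-06-02.
Next gap: 22 days. 2006-06-02 + 22 days = 2006-06-24.
Next gap: 25 days. 2006-06-24 + 25 days = 2006-07-19.
Next gap: 28 days. 2006-07-19 + 28 days = 2006-08-16.
Next gap: 31 days. 2006-08-16 + 31 days = 2006-09-16.
Next gap: 34 days. 2006-09-16 + 34 days = 2006-10-20.

2006-10-20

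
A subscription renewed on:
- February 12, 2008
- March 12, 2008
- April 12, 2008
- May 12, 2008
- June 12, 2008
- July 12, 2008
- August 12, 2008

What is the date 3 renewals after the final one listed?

November 12, 2008

Gaps: 29, 31, 30, 31, 30, 31 days — not constant. Every event is on the 12th of the month.
Pattern: the 12th of each month.
Next: September 2008 → September 12, 2008.
October 2008: October 12, 2008.
Next: November 2008 → November 12, 2008.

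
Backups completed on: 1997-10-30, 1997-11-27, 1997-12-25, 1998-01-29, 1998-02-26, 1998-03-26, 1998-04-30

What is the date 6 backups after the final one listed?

Every date is a Thursday; gaps 28, 28, 35, 28, 28, 35 days.
Each is the last Thursday of its month (at least one falls on the 29th or later, ruling out '4th Thursday').
May 1998 ends with Thursday 1998-05-28.
June 1998 ends with Thursday 1998-06-25.
July 1998 ends with Thursday 1998-07-30.
Last Thursday of August 1998: 1998-08-27.
Last Thursday of September 1998: 1998-09-24.
October 1998 ends with Thursday 1998-10-29.

1998-10-29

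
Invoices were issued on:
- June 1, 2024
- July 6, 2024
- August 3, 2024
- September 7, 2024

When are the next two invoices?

Gaps: 35, 28, 35 days — a mix of 28 and 35. Every date is a Saturday.
Each is the 1st Saturday of its month.
October 2024 — 1st Saturday is October 5, 2024.
1st Saturday of November 2024: November 2, 2024.

October 5, 2024; November 2, 2024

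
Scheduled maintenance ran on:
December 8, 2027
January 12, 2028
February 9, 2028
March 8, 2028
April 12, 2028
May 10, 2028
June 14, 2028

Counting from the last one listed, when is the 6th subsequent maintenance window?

December 13, 2028

Gaps: 35, 28, 28, 35, 28, 35 days — a mix of 28 and 35. Every date is a Wednesday.
Each is the 2nd Wednesday of its month.
2nd Wednesday of July 2028: July 12, 2028.
August 2028 — 2nd Wednesday is August 9, 2028.
September 2028 — 2nd Wednesday is September 13, 2028.
October 2028 — 2nd Wednesday is October 11, 2028.
November 2028 — 2nd Wednesday is November 8, 2028.
2nd Wednesday of December 2028: December 13, 2028.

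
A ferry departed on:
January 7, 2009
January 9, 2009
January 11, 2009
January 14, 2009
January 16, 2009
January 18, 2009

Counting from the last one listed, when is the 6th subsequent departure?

February 1, 2009

The gap pattern 2, 2, 3, 2, 2 repeats every 3 events.
These are the Wednesdays, Fridays and Sundays of each week.
Next Wednesday: January 21, 2009.
The following Friday is January 23, 2009.
The following Sunday is January 25, 2009.
The following Wednesday is January 28, 2009.
Next Friday: January 30, 2009.
Next Sunday: February 1, 2009.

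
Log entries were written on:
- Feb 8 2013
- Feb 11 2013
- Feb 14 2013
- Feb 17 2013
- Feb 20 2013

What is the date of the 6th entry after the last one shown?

The spacing is 3, 3, 3, 3 days — always 3 days.
Feb 20 2013 + 3 days = Feb 23 2013.
Feb 23 2013 + 3 days = Feb 26 2013.
Feb 26 2013 + 3 days = Mar 1 2013.
Mar 1 2013 + 3 days = Mar 4 2013.
Mar 4 2013 + 3 days = Mar 7 2013.
Mar 7 2013 + 3 days = Mar 10 2013.

Mar 10 2013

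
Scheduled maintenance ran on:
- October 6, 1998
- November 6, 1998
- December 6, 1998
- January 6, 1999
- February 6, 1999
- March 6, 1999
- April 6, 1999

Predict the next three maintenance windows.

Each date is the 6th; the gaps (31, 30, 31, 31, 28, 31) track the month lengths.
The rule is the 6th of each month.
May 1999: May 6, 1999.
Next: June 1999 → June 6, 1999.
July 1999: July 6, 1999.

May 6, 1999; June 6, 1999; July 6, 1999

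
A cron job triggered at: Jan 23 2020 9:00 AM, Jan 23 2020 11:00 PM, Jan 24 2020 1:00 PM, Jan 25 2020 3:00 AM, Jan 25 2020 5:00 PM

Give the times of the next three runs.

Jan 26 2020 7:00 AM, Jan 26 2020 9:00 PM, Jan 27 2020 11:00 AM

The interval is a steady 14 hours (14, 14, 14, 14).
Jan 25 2020 5:00 PM + 14 h = Jan 26 2020 7:00 AM.
Jan 26 2020 7:00 AM + 14 h = Jan 26 2020 9:00 PM.
Jan 26 2020 9:00 PM + 14 h = Jan 27 2020 11:00 AM.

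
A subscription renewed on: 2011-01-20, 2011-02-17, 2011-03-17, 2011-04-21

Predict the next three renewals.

2011-05-19, 2011-06-16, 2011-07-21

Gaps: 28, 28, 35 days — a mix of 28 and 35. Every date is a Thursday.
Each is the 3rd Thursday of its month.
3rd Thursday of May 2011: 2011-05-19.
3rd Thursday of June 2011: 2011-06-16.
3rd Thursday of July 2011: 2011-07-21.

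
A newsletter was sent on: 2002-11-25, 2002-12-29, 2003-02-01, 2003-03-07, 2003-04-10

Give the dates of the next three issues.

The spacing is 34, 34, 34, 34 days — always 34 days.
2003-04-10 + 34 days = 2003-05-14.
2003-05-14 + 34 days = 2003-06-17.
2003-06-17 + 34 days = 2003-07-21.

2003-05-14, 2003-06-17, 2003-07-21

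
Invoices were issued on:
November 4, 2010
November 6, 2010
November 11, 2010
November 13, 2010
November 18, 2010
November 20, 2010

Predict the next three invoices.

Every event lands on a Thursday or Saturday (gaps cycle 2, 5, 2, 5, 2).
So the schedule is: every Thursday and Saturday.
Next Thursday: November 25, 2010.
The following Saturday is November 27, 2010.
Next Thursday: December 2, 2010.

November 25, 2010; November 27, 2010; December 2, 2010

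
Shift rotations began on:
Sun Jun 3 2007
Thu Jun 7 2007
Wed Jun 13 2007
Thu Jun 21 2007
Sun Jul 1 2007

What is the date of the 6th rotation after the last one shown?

Thu Oct 11 2007

Intervals are 4, 6, 8, 10 days — an arithmetic progression with common difference 2.
Next gap: 12 days. Sun Jul 1 2007 + 12 days = Fri Jul 13 2007.
Next gap: 14 days. Fri Jul 13 2007 + 14 days = Fri Jul 27 2007.
Next gap: 16 days. Fri Jul 27 2007 + 16 days = Sun Aug 12 2007.
Next gap: 18 days. Sun Aug 12 2007 + 18 days = Thu Aug 30 2007.
Next gap: 20 days. Thu Aug 30 2007 + 20 days = Wed Sep 19 2007.
Next gap: 22 days. Wed Sep 19 2007 + 22 days = Thu Oct 11 2007.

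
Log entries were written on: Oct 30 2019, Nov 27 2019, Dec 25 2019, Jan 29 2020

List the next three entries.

Feb 26 2020, Mar 25 2020, Apr 29 2020

These are Wednesdays with 28, 28, 35-day gaps.
Each is the final Wednesday of its month — Oct 30 2019 is past the 28th, so '4th Wednesday' doesn't fit.
February 2020 ends with Wednesday Feb 26 2020.
Last Wednesday of March 2020: Mar 25 2020.
April 2020 ends with Wednesday Apr 29 2020.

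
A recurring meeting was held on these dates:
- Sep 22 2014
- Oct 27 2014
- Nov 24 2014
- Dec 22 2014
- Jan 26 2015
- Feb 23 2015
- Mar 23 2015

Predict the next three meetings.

All dates are Mondays, 35, 28, 28, 35, 28, 28 days apart.
Specifically, the 4th Monday of each month.
4th Monday of April 2015: Apr 27 2015.
4th Monday of May 2015: May 25 2015.
June 2015 — 4th Monday is Jun 22 2015.

Apr 27 2015, May 25 2015, Jun 22 2015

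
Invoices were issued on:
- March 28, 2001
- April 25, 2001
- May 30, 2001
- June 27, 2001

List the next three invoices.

July 25, 2001; August 29, 2001; September 26, 2001

All Wednesdays; the gaps (28, 35, 28) vary with month length.
This is the last Wednesday of each month.
July 2001 ends with Wednesday July 25, 2001.
Last Wednesday of August 2001: August 29, 2001.
Last Wednesday of September 2001: September 26, 2001.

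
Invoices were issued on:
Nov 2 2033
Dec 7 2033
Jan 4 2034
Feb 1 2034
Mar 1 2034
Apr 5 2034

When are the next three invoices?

These are Wednesdays at 28- or 35-day spacing (35, 28, 28, 28, 35).
The pattern: 1st Wednesday of the month.
1st Wednesday of May 2034: May 3 2034.
June 2034 — 1st Wednesday is Jun 7 2034.
1st Wednesday of July 2034: Jul 5 2034.

May 3 2034, Jun 7 2034, Jul 5 2034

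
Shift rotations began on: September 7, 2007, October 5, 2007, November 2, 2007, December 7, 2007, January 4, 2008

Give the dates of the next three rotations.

February 1, 2008; March 7, 2008; April 4, 2008

Gaps: 28, 28, 35, 28 days — a mix of 28 and 35. Every date is a Friday.
Each is the 1st Friday of its month.
February 2008 — 1st Friday is February 1, 2008.
March 2008 — 1st Friday is March 7, 2008.
April 2008 — 1st Friday is April 4, 2008.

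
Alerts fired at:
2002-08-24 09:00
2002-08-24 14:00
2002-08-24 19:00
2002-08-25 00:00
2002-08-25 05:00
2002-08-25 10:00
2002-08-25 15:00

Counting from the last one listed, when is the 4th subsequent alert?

2002-08-26 11:00

Spacing: 5, 5, 5, 5, 5, 5 h — constant 5 h.
2002-08-25 15:00 + 5 h = 2002-08-25 20:00.
2002-08-25 20:00 + 5 h = 2002-08-26 01:00.
2002-08-26 01:00 + 5 h = 2002-08-26 06:00.
2002-08-26 06:00 + 5 h = 2002-08-26 11:00.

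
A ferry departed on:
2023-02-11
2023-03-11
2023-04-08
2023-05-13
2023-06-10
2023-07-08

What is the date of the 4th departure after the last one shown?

2023-11-11

All dates are Saturdays, 28, 28, 35, 28, 28 days apart.
Specifically, the 2nd Saturday of each month.
August 2023 — 2nd Saturday is 2023-08-12.
September 2023 — 2nd Saturday is 2023-09-09.
October 2023 — 2nd Saturday is 2023-10-14.
November 2023 — 2nd Saturday is 2023-11-11.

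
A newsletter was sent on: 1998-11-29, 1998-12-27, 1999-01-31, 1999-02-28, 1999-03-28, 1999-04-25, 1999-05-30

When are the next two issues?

Every date is a Sunday; gaps 28, 35, 28, 28, 28, 35 days.
Each is the last Sunday of its month (at least one falls on the 29th or later, ruling out '4th Sunday').
Last Sunday of June 1999: 1999-06-27.
Last Sunday of July 1999: 1999-07-25.

1999-06-27, 1999-07-25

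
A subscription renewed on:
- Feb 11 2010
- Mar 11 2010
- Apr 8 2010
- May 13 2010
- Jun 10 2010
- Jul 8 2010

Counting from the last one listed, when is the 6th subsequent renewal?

Jan 13 2011

All dates are Thursdays, 28, 28, 35, 28, 28 days apart.
Specifically, the 2nd Thursday of each month.
August 2010 — 2nd Thursday is Aug 12 2010.
September 2010 — 2nd Thursday is Sep 9 2010.
2nd Thursday of October 2010: Oct 14 2010.
2nd Thursday of November 2010: Nov 11 2010.
December 2010 — 2nd Thursday is Dec 9 2010.
2nd Thursday of January 2011: Jan 13 2011.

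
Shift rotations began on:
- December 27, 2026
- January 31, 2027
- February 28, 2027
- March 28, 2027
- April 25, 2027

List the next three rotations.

All Sundays; the gaps (35, 28, 28, 28) vary with month length.
This is the last Sunday of each month.
Last Sunday of May 2027: May 30, 2027.
Last Sunday of June 2027: June 27, 2027.
July 2027 ends with Sunday July 25, 2027.

May 30, 2027; June 27, 2027; July 25, 2027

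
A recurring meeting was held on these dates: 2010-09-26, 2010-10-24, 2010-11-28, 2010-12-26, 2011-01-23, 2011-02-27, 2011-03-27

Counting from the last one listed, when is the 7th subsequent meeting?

2011-10-23

These are Sundays at 28- or 35-day spacing (28, 35, 28, 28, 35, 28).
The pattern: 4th Sunday of the month.
4th Sunday of April 2011: 2011-04-24.
May 2011 — 4th Sunday is 2011-05-22.
June 2011 — 4th Sunday is 2011-06-26.
July 2011 — 4th Sunday is 2011-07-24.
August 2011 — 4th Sunday is 2011-08-28.
September 2011 — 4th Sunday is 2011-09-25.
October 2011 — 4th Sunday is 2011-10-23.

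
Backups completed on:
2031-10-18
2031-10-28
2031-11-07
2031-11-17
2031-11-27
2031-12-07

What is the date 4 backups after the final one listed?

Gaps between consecutive events: 10, 10, 10, 10, 10 days — a constant 10-day interval.
2031-12-07 + 10 days = 2031-12-17.
2031-12-17 + 10 days = 2031-12-27.
2031-12-27 + 10 days = 2032-01-06.
2032-01-06 + 10 days = 2032-01-16.

2032-01-16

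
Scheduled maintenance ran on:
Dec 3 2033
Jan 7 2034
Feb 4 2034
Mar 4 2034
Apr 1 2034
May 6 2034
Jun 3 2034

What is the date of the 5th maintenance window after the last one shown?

All dates are Saturdays, 35, 28, 28, 28, 35, 28 days apart.
Specifically, the 1st Saturday of each month.
July 2034 — 1st Saturday is Jul 1 2034.
1st Saturday of August 2034: Aug 5 2034.
1st Saturday of September 2034: Sep 2 2034.
October 2034 — 1st Saturday is Oct 7 2034.
1st Saturday of November 2034: Nov 4 2034.

Nov 4 2034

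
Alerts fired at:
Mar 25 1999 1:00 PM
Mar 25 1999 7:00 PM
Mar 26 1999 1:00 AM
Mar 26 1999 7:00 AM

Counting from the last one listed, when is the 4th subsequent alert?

The interval is a steady 6 hours (6, 6, 6).
Mar 26 1999 7:00 AM + 6 h = Mar 26 1999 1:00 PM.
Mar 26 1999 1:00 PM + 6 h = Mar 26 1999 7:00 PM.
Mar 26 1999 7:00 PM + 6 h = Mar 27 1999 1:00 AM.
Mar 27 1999 1:00 AM + 6 h = Mar 27 1999 7:00 AM.

Mar 27 1999 7:00 AM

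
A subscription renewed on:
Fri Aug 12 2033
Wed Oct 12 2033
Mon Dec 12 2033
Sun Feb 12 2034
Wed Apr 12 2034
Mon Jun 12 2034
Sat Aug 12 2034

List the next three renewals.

Thu Oct 12 2034, Tue Dec 12 2034, Mon Feb 12 2035

The day-of-month is always 12 (61, 61, 62, 59, 61, 61 days between events).
So this recurs on the 12th of every 2 months.
Next: October 2034 → Thu Oct 12 2034.
Next: December 2034 → Tue Dec 12 2034.
Next: February 2035 → Mon Feb 12 2035.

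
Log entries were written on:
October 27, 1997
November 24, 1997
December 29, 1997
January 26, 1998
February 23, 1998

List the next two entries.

March 30, 1998; April 27, 1998

All Mondays; the gaps (28, 35, 28, 28) vary with month length.
This is the last Monday of each month.
Last Monday of March 1998: March 30, 1998.
April 1998 ends with Monday April 27, 1998.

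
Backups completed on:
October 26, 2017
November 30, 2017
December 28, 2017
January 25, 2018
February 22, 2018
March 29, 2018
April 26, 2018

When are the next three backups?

May 31, 2018; June 28, 2018; July 26, 2018

All Thursdays; the gaps (35, 28, 28, 28, 35, 28) vary with month length.
This is the last Thursday of each month.
Last Thursday of May 2018: May 31, 2018.
June 2018 ends with Thursday June 28, 2018.
Last Thursday of July 2018: July 26, 2018.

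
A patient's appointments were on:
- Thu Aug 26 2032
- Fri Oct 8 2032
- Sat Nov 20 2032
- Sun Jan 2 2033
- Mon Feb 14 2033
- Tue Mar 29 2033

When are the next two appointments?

Gaps between consecutive events: 43, 43, 43, 43, 43 days — a constant 43-day interval.
Tue Mar 29 2033 + 43 days = Wed May 11 2033.
Wed May 11 2033 + 43 days = Thu Jun 23 2033.

Wed May 11 2033, Thu Jun 23 2033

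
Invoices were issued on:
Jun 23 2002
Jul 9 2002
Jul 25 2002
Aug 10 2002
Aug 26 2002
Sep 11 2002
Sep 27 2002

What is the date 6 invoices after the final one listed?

Jan 1 2003

Every event comes 16 days after the last (16, 16, 16, 16, 16, 16).
Sep 27 2002 + 16 days = Oct 13 2002.
Oct 13 2002 + 16 days = Oct 29 2002.
Oct 29 2002 + 16 days = Nov 14 2002.
Nov 14 2002 + 16 days = Nov 30 2002.
Nov 30 2002 + 16 days = Dec 16 2002.
Dec 16 2002 + 16 days = Jan 1 2003.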